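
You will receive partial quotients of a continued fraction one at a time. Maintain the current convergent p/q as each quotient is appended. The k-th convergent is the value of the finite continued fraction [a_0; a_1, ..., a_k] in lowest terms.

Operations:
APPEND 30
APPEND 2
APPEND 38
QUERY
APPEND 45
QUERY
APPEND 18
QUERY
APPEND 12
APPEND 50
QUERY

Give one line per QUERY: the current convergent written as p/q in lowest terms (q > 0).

2348/77
105721/3467
1905326/62483
1150386976/37725633

APPEND 30: p_0 = 30·1 + 0 = 30, q_0 = 30·0 + 1 = 1 → 30/1
APPEND 2: p_1 = 2·30 + 1 = 61, q_1 = 2·1 + 0 = 2 → 61/2
APPEND 38: p_2 = 38·61 + 30 = 2348, q_2 = 38·2 + 1 = 77 → 2348/77
APPEND 45: p_3 = 45·2348 + 61 = 105721, q_3 = 45·77 + 2 = 3467 → 105721/3467
APPEND 18: p_4 = 18·105721 + 2348 = 1905326, q_4 = 18·3467 + 77 = 62483 → 1905326/62483
APPEND 12: p_5 = 12·1905326 + 105721 = 22969633, q_5 = 12·62483 + 3467 = 753263 → 22969633/753263
APPEND 50: p_6 = 50·22969633 + 1905326 = 1150386976, q_6 = 50·753263 + 62483 = 37725633 → 1150386976/37725633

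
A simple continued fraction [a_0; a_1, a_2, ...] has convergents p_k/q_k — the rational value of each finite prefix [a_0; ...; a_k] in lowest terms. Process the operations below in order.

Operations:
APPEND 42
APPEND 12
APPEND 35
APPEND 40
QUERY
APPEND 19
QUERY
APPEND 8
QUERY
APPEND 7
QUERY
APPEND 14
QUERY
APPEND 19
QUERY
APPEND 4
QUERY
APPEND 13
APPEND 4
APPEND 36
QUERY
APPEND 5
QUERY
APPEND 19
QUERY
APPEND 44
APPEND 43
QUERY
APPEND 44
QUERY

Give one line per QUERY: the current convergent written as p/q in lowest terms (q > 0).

APPEND 42: p_0 = 42·1 + 0 = 42, q_0 = 42·0 + 1 = 1 → 42/1
APPEND 12: p_1 = 12·42 + 1 = 505, q_1 = 12·1 + 0 = 12 → 505/12
APPEND 35: p_2 = 35·505 + 42 = 17717, q_2 = 35·12 + 1 = 421 → 17717/421
APPEND 40: p_3 = 40·17717 + 505 = 709185, q_3 = 40·421 + 12 = 16852 → 709185/16852
APPEND 19: p_4 = 19·709185 + 17717 = 13492232, q_4 = 19·16852 + 421 = 320609 → 13492232/320609
APPEND 8: p_5 = 8·13492232 + 709185 = 108647041, q_5 = 8·320609 + 16852 = 2581724 → 108647041/2581724
APPEND 7: p_6 = 7·108647041 + 13492232 = 774021519, q_6 = 7·2581724 + 320609 = 18392677 → 774021519/18392677
APPEND 14: p_7 = 14·774021519 + 108647041 = 10944948307, q_7 = 14·18392677 + 2581724 = 260079202 → 10944948307/260079202
APPEND 19: p_8 = 19·10944948307 + 774021519 = 208728039352, q_8 = 19·260079202 + 18392677 = 4959897515 → 208728039352/4959897515
APPEND 4: p_9 = 4·208728039352 + 10944948307 = 845857105715, q_9 = 4·4959897515 + 260079202 = 20099669262 → 845857105715/20099669262
APPEND 13: p_10 = 13·845857105715 + 208728039352 = 11204870413647, q_10 = 13·20099669262 + 4959897515 = 266255597921 → 11204870413647/266255597921
APPEND 4: p_11 = 4·11204870413647 + 845857105715 = 45665338760303, q_11 = 4·266255597921 + 20099669262 = 1085122060946 → 45665338760303/1085122060946
APPEND 36: p_12 = 36·45665338760303 + 11204870413647 = 1655157065784555, q_12 = 36·1085122060946 + 266255597921 = 39330649791977 → 1655157065784555/39330649791977
APPEND 5: p_13 = 5·1655157065784555 + 45665338760303 = 8321450667683078, q_13 = 5·39330649791977 + 1085122060946 = 197738371020831 → 8321450667683078/197738371020831
APPEND 19: p_14 = 19·8321450667683078 + 1655157065784555 = 159762719751763037, q_14 = 19·197738371020831 + 39330649791977 = 3796359699187766 → 159762719751763037/3796359699187766
APPEND 44: p_15 = 44·159762719751763037 + 8321450667683078 = 7037881119745256706, q_15 = 44·3796359699187766 + 197738371020831 = 167237565135282535 → 7037881119745256706/167237565135282535
APPEND 43: p_16 = 43·7037881119745256706 + 159762719751763037 = 302788650868797801395, q_16 = 43·167237565135282535 + 3796359699187766 = 7195011660516336771 → 302788650868797801395/7195011660516336771
APPEND 44: p_17 = 44·302788650868797801395 + 7037881119745256706 = 13329738519346848518086, q_17 = 44·7195011660516336771 + 167237565135282535 = 316747750627854100459 → 13329738519346848518086/316747750627854100459

709185/16852
13492232/320609
108647041/2581724
774021519/18392677
10944948307/260079202
208728039352/4959897515
845857105715/20099669262
1655157065784555/39330649791977
8321450667683078/197738371020831
159762719751763037/3796359699187766
302788650868797801395/7195011660516336771
13329738519346848518086/316747750627854100459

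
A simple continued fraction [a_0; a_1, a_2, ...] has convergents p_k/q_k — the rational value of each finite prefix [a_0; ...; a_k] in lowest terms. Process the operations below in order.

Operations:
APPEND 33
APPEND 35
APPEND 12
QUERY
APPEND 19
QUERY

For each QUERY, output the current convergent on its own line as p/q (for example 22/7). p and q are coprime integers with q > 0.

APPEND 33: p_0 = 33·1 + 0 = 33, q_0 = 33·0 + 1 = 1 → 33/1
APPEND 35: p_1 = 35·33 + 1 = 1156, q_1 = 35·1 + 0 = 35 → 1156/35
APPEND 12: p_2 = 12·1156 + 33 = 13905, q_2 = 12·35 + 1 = 421 → 13905/421
APPEND 19: p_3 = 19·13905 + 1156 = 265351, q_3 = 19·421 + 35 = 8034 → 265351/8034

13905/421
265351/8034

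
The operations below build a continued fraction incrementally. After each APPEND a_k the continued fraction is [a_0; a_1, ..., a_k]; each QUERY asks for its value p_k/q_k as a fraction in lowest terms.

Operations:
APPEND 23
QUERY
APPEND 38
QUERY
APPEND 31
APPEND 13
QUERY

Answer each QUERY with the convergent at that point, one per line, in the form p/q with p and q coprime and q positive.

APPEND 23: p_0 = 23·1 + 0 = 23, q_0 = 23·0 + 1 = 1 → 23/1
APPEND 38: p_1 = 38·23 + 1 = 875, q_1 = 38·1 + 0 = 38 → 875/38
APPEND 31: p_2 = 31·875 + 23 = 27148, q_2 = 31·38 + 1 = 1179 → 27148/1179
APPEND 13: p_3 = 13·27148 + 875 = 353799, q_3 = 13·1179 + 38 = 15365 → 353799/15365

23/1
875/38
353799/15365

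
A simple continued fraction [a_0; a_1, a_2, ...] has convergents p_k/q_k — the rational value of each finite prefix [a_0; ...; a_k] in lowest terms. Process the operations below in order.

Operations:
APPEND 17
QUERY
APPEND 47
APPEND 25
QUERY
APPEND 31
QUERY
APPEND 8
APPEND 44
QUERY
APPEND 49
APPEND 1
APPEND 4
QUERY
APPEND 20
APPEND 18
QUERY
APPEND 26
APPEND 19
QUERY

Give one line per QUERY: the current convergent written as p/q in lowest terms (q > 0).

APPEND 17: p_0 = 17·1 + 0 = 17, q_0 = 17·0 + 1 = 1 → 17/1
APPEND 47: p_1 = 47·17 + 1 = 800, q_1 = 47·1 + 0 = 47 → 800/47
APPEND 25: p_2 = 25·800 + 17 = 20017, q_2 = 25·47 + 1 = 1176 → 20017/1176
APPEND 31: p_3 = 31·20017 + 800 = 621327, q_3 = 31·1176 + 47 = 36503 → 621327/36503
APPEND 8: p_4 = 8·621327 + 20017 = 4990633, q_4 = 8·36503 + 1176 = 293200 → 4990633/293200
APPEND 44: p_5 = 44·4990633 + 621327 = 220209179, q_5 = 44·293200 + 36503 = 12937303 → 220209179/12937303
APPEND 49: p_6 = 49·220209179 + 4990633 = 10795240404, q_6 = 49·12937303 + 293200 = 634221047 → 10795240404/634221047
APPEND 1: p_7 = 1·10795240404 + 220209179 = 11015449583, q_7 = 1·634221047 + 12937303 = 647158350 → 11015449583/647158350
APPEND 4: p_8 = 4·11015449583 + 10795240404 = 54857038736, q_8 = 4·647158350 + 634221047 = 3222854447 → 54857038736/3222854447
APPEND 20: p_9 = 20·54857038736 + 11015449583 = 1108156224303, q_9 = 20·3222854447 + 647158350 = 65104247290 → 1108156224303/65104247290
APPEND 18: p_10 = 18·1108156224303 + 54857038736 = 20001669076190, q_10 = 18·65104247290 + 3222854447 = 1175099305667 → 20001669076190/1175099305667
APPEND 26: p_11 = 26·20001669076190 + 1108156224303 = 521151552205243, q_11 = 26·1175099305667 + 65104247290 = 30617686194632 → 521151552205243/30617686194632
APPEND 19: p_12 = 19·521151552205243 + 20001669076190 = 9921881160975807, q_12 = 19·30617686194632 + 1175099305667 = 582911137003675 → 9921881160975807/582911137003675

17/1
20017/1176
621327/36503
220209179/12937303
54857038736/3222854447
20001669076190/1175099305667
9921881160975807/582911137003675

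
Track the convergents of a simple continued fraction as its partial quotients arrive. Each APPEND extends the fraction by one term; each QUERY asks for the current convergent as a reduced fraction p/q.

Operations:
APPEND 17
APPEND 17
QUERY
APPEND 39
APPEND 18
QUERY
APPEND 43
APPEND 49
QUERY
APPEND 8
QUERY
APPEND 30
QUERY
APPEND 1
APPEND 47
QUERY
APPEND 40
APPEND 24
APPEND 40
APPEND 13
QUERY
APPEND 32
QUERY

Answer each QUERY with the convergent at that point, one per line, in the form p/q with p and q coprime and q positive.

APPEND 17: p_0 = 17·1 + 0 = 17, q_0 = 17·0 + 1 = 1 → 17/1
APPEND 17: p_1 = 17·17 + 1 = 290, q_1 = 17·1 + 0 = 17 → 290/17
APPEND 39: p_2 = 39·290 + 17 = 11327, q_2 = 39·17 + 1 = 664 → 11327/664
APPEND 18: p_3 = 18·11327 + 290 = 204176, q_3 = 18·664 + 17 = 11969 → 204176/11969
APPEND 43: p_4 = 43·204176 + 11327 = 8790895, q_4 = 43·11969 + 664 = 515331 → 8790895/515331
APPEND 49: p_5 = 49·8790895 + 204176 = 430958031, q_5 = 49·515331 + 11969 = 25263188 → 430958031/25263188
APPEND 8: p_6 = 8·430958031 + 8790895 = 3456455143, q_6 = 8·25263188 + 515331 = 202620835 → 3456455143/202620835
APPEND 30: p_7 = 30·3456455143 + 430958031 = 104124612321, q_7 = 30·202620835 + 25263188 = 6103888238 → 104124612321/6103888238
APPEND 1: p_8 = 1·104124612321 + 3456455143 = 107581067464, q_8 = 1·6103888238 + 202620835 = 6306509073 → 107581067464/6306509073
APPEND 47: p_9 = 47·107581067464 + 104124612321 = 5160434783129, q_9 = 47·6306509073 + 6103888238 = 302509814669 → 5160434783129/302509814669
APPEND 40: p_10 = 40·5160434783129 + 107581067464 = 206524972392624, q_10 = 40·302509814669 + 6306509073 = 12106699095833 → 206524972392624/12106699095833
APPEND 24: p_11 = 24·206524972392624 + 5160434783129 = 4961759772206105, q_11 = 24·12106699095833 + 302509814669 = 290863288114661 → 4961759772206105/290863288114661
APPEND 40: p_12 = 40·4961759772206105 + 206524972392624 = 198676915860636824, q_12 = 40·290863288114661 + 12106699095833 = 11646638223682273 → 198676915860636824/11646638223682273
APPEND 13: p_13 = 13·198676915860636824 + 4961759772206105 = 2587761665960484817, q_13 = 13·11646638223682273 + 290863288114661 = 151697160195984210 → 2587761665960484817/151697160195984210
APPEND 32: p_14 = 32·2587761665960484817 + 198676915860636824 = 83007050226596150968, q_14 = 32·151697160195984210 + 11646638223682273 = 4865955764495176993 → 83007050226596150968/4865955764495176993

290/17
204176/11969
430958031/25263188
3456455143/202620835
104124612321/6103888238
5160434783129/302509814669
2587761665960484817/151697160195984210
83007050226596150968/4865955764495176993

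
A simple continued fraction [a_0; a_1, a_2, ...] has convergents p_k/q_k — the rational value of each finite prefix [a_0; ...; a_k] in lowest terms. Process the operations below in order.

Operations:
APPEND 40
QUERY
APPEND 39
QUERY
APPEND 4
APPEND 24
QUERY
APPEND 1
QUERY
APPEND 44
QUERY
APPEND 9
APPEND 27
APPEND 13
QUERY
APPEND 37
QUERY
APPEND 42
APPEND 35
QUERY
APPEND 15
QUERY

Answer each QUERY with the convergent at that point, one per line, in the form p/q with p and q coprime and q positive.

40/1
1561/39
152377/3807
158661/3964
7133461/178223
22747388113/568322691
843398208512/21071533007
1241434923305107/31016116347482
18656969321722222/466127317921215

APPEND 40: p_0 = 40·1 + 0 = 40, q_0 = 40·0 + 1 = 1 → 40/1
APPEND 39: p_1 = 39·40 + 1 = 1561, q_1 = 39·1 + 0 = 39 → 1561/39
APPEND 4: p_2 = 4·1561 + 40 = 6284, q_2 = 4·39 + 1 = 157 → 6284/157
APPEND 24: p_3 = 24·6284 + 1561 = 152377, q_3 = 24·157 + 39 = 3807 → 152377/3807
APPEND 1: p_4 = 1·152377 + 6284 = 158661, q_4 = 1·3807 + 157 = 3964 → 158661/3964
APPEND 44: p_5 = 44·158661 + 152377 = 7133461, q_5 = 44·3964 + 3807 = 178223 → 7133461/178223
APPEND 9: p_6 = 9·7133461 + 158661 = 64359810, q_6 = 9·178223 + 3964 = 1607971 → 64359810/1607971
APPEND 27: p_7 = 27·64359810 + 7133461 = 1744848331, q_7 = 27·1607971 + 178223 = 43593440 → 1744848331/43593440
APPEND 13: p_8 = 13·1744848331 + 64359810 = 22747388113, q_8 = 13·43593440 + 1607971 = 568322691 → 22747388113/568322691
APPEND 37: p_9 = 37·22747388113 + 1744848331 = 843398208512, q_9 = 37·568322691 + 43593440 = 21071533007 → 843398208512/21071533007
APPEND 42: p_10 = 42·843398208512 + 22747388113 = 35445472145617, q_10 = 42·21071533007 + 568322691 = 885572708985 → 35445472145617/885572708985
APPEND 35: p_11 = 35·35445472145617 + 843398208512 = 1241434923305107, q_11 = 35·885572708985 + 21071533007 = 31016116347482 → 1241434923305107/31016116347482
APPEND 15: p_12 = 15·1241434923305107 + 35445472145617 = 18656969321722222, q_12 = 15·31016116347482 + 885572708985 = 466127317921215 → 18656969321722222/466127317921215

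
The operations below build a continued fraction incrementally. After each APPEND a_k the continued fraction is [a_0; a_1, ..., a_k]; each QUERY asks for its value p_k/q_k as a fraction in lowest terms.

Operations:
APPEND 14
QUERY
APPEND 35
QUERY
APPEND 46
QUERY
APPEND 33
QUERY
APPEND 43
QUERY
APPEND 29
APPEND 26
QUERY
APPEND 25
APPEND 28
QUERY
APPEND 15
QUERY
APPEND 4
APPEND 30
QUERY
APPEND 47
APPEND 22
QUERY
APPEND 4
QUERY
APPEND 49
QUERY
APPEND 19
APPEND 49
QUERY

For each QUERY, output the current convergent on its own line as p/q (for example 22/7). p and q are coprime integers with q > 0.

APPEND 14: p_0 = 14·1 + 0 = 14, q_0 = 14·0 + 1 = 1 → 14/1
APPEND 35: p_1 = 35·14 + 1 = 491, q_1 = 35·1 + 0 = 35 → 491/35
APPEND 46: p_2 = 46·491 + 14 = 22600, q_2 = 46·35 + 1 = 1611 → 22600/1611
APPEND 33: p_3 = 33·22600 + 491 = 746291, q_3 = 33·1611 + 35 = 53198 → 746291/53198
APPEND 43: p_4 = 43·746291 + 22600 = 32113113, q_4 = 43·53198 + 1611 = 2289125 → 32113113/2289125
APPEND 29: p_5 = 29·32113113 + 746291 = 932026568, q_5 = 29·2289125 + 53198 = 66437823 → 932026568/66437823
APPEND 26: p_6 = 26·932026568 + 32113113 = 24264803881, q_6 = 26·66437823 + 2289125 = 1729672523 → 24264803881/1729672523
APPEND 25: p_7 = 25·24264803881 + 932026568 = 607552123593, q_7 = 25·1729672523 + 66437823 = 43308250898 → 607552123593/43308250898
APPEND 28: p_8 = 28·607552123593 + 24264803881 = 17035724264485, q_8 = 28·43308250898 + 1729672523 = 1214360697667 → 17035724264485/1214360697667
APPEND 15: p_9 = 15·17035724264485 + 607552123593 = 256143416090868, q_9 = 15·1214360697667 + 43308250898 = 18258718715903 → 256143416090868/18258718715903
APPEND 4: p_10 = 4·256143416090868 + 17035724264485 = 1041609388627957, q_10 = 4·18258718715903 + 1214360697667 = 74249235561279 → 1041609388627957/74249235561279
APPEND 30: p_11 = 30·1041609388627957 + 256143416090868 = 31504425074929578, q_11 = 30·74249235561279 + 18258718715903 = 2245735785554273 → 31504425074929578/2245735785554273
APPEND 47: p_12 = 47·31504425074929578 + 1041609388627957 = 1481749587910318123, q_12 = 47·2245735785554273 + 74249235561279 = 105623831156612110 → 1481749587910318123/105623831156612110
APPEND 22: p_13 = 22·1481749587910318123 + 31504425074929578 = 32629995359101928284, q_13 = 22·105623831156612110 + 2245735785554273 = 2325970021231020693 → 32629995359101928284/2325970021231020693
APPEND 4: p_14 = 4·32629995359101928284 + 1481749587910318123 = 132001731024318031259, q_14 = 4·2325970021231020693 + 105623831156612110 = 9409503916080694882 → 132001731024318031259/9409503916080694882
APPEND 49: p_15 = 49·132001731024318031259 + 32629995359101928284 = 6500714815550685459975, q_15 = 49·9409503916080694882 + 2325970021231020693 = 463391661909185069911 → 6500714815550685459975/463391661909185069911
APPEND 19: p_16 = 19·6500714815550685459975 + 132001731024318031259 = 123645583226487341770784, q_16 = 19·463391661909185069911 + 9409503916080694882 = 8813851080190597023191 → 123645583226487341770784/8813851080190597023191
APPEND 49: p_17 = 49·123645583226487341770784 + 6500714815550685459975 = 6065134292913430432228391, q_17 = 49·8813851080190597023191 + 463391661909185069911 = 432342094591248439206270 → 6065134292913430432228391/432342094591248439206270

14/1
491/35
22600/1611
746291/53198
32113113/2289125
24264803881/1729672523
17035724264485/1214360697667
256143416090868/18258718715903
31504425074929578/2245735785554273
32629995359101928284/2325970021231020693
132001731024318031259/9409503916080694882
6500714815550685459975/463391661909185069911
6065134292913430432228391/432342094591248439206270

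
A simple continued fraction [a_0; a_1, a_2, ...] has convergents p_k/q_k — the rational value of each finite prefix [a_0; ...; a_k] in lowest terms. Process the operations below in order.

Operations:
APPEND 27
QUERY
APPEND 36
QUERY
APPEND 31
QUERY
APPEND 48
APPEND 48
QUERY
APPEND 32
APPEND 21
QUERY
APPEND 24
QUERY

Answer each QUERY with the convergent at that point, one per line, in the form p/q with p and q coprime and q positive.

27/1
973/36
30190/1117
69634654/2576413
46894574095/1735052641
1127699537301/41723762252

APPEND 27: p_0 = 27·1 + 0 = 27, q_0 = 27·0 + 1 = 1 → 27/1
APPEND 36: p_1 = 36·27 + 1 = 973, q_1 = 36·1 + 0 = 36 → 973/36
APPEND 31: p_2 = 31·973 + 27 = 30190, q_2 = 31·36 + 1 = 1117 → 30190/1117
APPEND 48: p_3 = 48·30190 + 973 = 1450093, q_3 = 48·1117 + 36 = 53652 → 1450093/53652
APPEND 48: p_4 = 48·1450093 + 30190 = 69634654, q_4 = 48·53652 + 1117 = 2576413 → 69634654/2576413
APPEND 32: p_5 = 32·69634654 + 1450093 = 2229759021, q_5 = 32·2576413 + 53652 = 82498868 → 2229759021/82498868
APPEND 21: p_6 = 21·2229759021 + 69634654 = 46894574095, q_6 = 21·82498868 + 2576413 = 1735052641 → 46894574095/1735052641
APPEND 24: p_7 = 24·46894574095 + 2229759021 = 1127699537301, q_7 = 24·1735052641 + 82498868 = 41723762252 → 1127699537301/41723762252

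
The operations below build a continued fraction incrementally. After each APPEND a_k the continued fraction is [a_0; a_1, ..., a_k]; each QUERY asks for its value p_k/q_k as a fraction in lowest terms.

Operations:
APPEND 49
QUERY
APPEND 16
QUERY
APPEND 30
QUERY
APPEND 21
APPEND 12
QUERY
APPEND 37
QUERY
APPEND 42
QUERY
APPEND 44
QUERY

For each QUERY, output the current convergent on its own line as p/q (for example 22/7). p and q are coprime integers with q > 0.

APPEND 49: p_0 = 49·1 + 0 = 49, q_0 = 49·0 + 1 = 1 → 49/1
APPEND 16: p_1 = 16·49 + 1 = 785, q_1 = 16·1 + 0 = 16 → 785/16
APPEND 30: p_2 = 30·785 + 49 = 23599, q_2 = 30·16 + 1 = 481 → 23599/481
APPEND 21: p_3 = 21·23599 + 785 = 496364, q_3 = 21·481 + 16 = 10117 → 496364/10117
APPEND 12: p_4 = 12·496364 + 23599 = 5979967, q_4 = 12·10117 + 481 = 121885 → 5979967/121885
APPEND 37: p_5 = 37·5979967 + 496364 = 221755143, q_5 = 37·121885 + 10117 = 4519862 → 221755143/4519862
APPEND 42: p_6 = 42·221755143 + 5979967 = 9319695973, q_6 = 42·4519862 + 121885 = 189956089 → 9319695973/189956089
APPEND 44: p_7 = 44·9319695973 + 221755143 = 410288377955, q_7 = 44·189956089 + 4519862 = 8362587778 → 410288377955/8362587778

49/1
785/16
23599/481
5979967/121885
221755143/4519862
9319695973/189956089
410288377955/8362587778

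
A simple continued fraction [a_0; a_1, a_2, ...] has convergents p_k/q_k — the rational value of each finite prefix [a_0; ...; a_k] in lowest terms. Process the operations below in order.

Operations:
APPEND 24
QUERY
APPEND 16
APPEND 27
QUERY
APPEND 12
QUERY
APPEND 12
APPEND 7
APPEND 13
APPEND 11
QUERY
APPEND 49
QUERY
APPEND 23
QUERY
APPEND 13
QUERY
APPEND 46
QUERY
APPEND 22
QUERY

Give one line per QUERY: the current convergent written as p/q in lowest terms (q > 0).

APPEND 24: p_0 = 24·1 + 0 = 24, q_0 = 24·0 + 1 = 1 → 24/1
APPEND 16: p_1 = 16·24 + 1 = 385, q_1 = 16·1 + 0 = 16 → 385/16
APPEND 27: p_2 = 27·385 + 24 = 10419, q_2 = 27·16 + 1 = 433 → 10419/433
APPEND 12: p_3 = 12·10419 + 385 = 125413, q_3 = 12·433 + 16 = 5212 → 125413/5212
APPEND 12: p_4 = 12·125413 + 10419 = 1515375, q_4 = 12·5212 + 433 = 62977 → 1515375/62977
APPEND 7: p_5 = 7·1515375 + 125413 = 10733038, q_5 = 7·62977 + 5212 = 446051 → 10733038/446051
APPEND 13: p_6 = 13·10733038 + 1515375 = 141044869, q_6 = 13·446051 + 62977 = 5861640 → 141044869/5861640
APPEND 11: p_7 = 11·141044869 + 10733038 = 1562226597, q_7 = 11·5861640 + 446051 = 64924091 → 1562226597/64924091
APPEND 49: p_8 = 49·1562226597 + 141044869 = 76690148122, q_8 = 49·64924091 + 5861640 = 3187142099 → 76690148122/3187142099
APPEND 23: p_9 = 23·76690148122 + 1562226597 = 1765435633403, q_9 = 23·3187142099 + 64924091 = 73369192368 → 1765435633403/73369192368
APPEND 13: p_10 = 13·1765435633403 + 76690148122 = 23027353382361, q_10 = 13·73369192368 + 3187142099 = 956986642883 → 23027353382361/956986642883
APPEND 46: p_11 = 46·23027353382361 + 1765435633403 = 1061023691222009, q_11 = 46·956986642883 + 73369192368 = 44094754764986 → 1061023691222009/44094754764986
APPEND 22: p_12 = 22·1061023691222009 + 23027353382361 = 23365548560266559, q_12 = 22·44094754764986 + 956986642883 = 971041591472575 → 23365548560266559/971041591472575

24/1
10419/433
125413/5212
1562226597/64924091
76690148122/3187142099
1765435633403/73369192368
23027353382361/956986642883
1061023691222009/44094754764986
23365548560266559/971041591472575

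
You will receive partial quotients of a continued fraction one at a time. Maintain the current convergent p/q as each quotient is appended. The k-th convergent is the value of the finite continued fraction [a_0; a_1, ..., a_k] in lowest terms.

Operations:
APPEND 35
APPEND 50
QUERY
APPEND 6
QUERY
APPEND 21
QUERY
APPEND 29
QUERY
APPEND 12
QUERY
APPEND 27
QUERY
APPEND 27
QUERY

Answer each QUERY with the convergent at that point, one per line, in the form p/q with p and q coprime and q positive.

APPEND 35: p_0 = 35·1 + 0 = 35, q_0 = 35·0 + 1 = 1 → 35/1
APPEND 50: p_1 = 50·35 + 1 = 1751, q_1 = 50·1 + 0 = 50 → 1751/50
APPEND 6: p_2 = 6·1751 + 35 = 10541, q_2 = 6·50 + 1 = 301 → 10541/301
APPEND 21: p_3 = 21·10541 + 1751 = 223112, q_3 = 21·301 + 50 = 6371 → 223112/6371
APPEND 29: p_4 = 29·223112 + 10541 = 6480789, q_4 = 29·6371 + 301 = 185060 → 6480789/185060
APPEND 12: p_5 = 12·6480789 + 223112 = 77992580, q_5 = 12·185060 + 6371 = 2227091 → 77992580/2227091
APPEND 27: p_6 = 27·77992580 + 6480789 = 2112280449, q_6 = 27·2227091 + 185060 = 60316517 → 2112280449/60316517
APPEND 27: p_7 = 27·2112280449 + 77992580 = 57109564703, q_7 = 27·60316517 + 2227091 = 1630773050 → 57109564703/1630773050

1751/50
10541/301
223112/6371
6480789/185060
77992580/2227091
2112280449/60316517
57109564703/1630773050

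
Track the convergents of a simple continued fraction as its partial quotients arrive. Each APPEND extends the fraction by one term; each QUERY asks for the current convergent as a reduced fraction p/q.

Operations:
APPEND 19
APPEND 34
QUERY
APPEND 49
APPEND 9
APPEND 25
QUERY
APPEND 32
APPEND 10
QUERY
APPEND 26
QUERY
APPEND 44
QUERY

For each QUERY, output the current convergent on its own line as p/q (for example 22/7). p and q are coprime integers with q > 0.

APPEND 19: p_0 = 19·1 + 0 = 19, q_0 = 19·0 + 1 = 1 → 19/1
APPEND 34: p_1 = 34·19 + 1 = 647, q_1 = 34·1 + 0 = 34 → 647/34
APPEND 49: p_2 = 49·647 + 19 = 31722, q_2 = 49·34 + 1 = 1667 → 31722/1667
APPEND 9: p_3 = 9·31722 + 647 = 286145, q_3 = 9·1667 + 34 = 15037 → 286145/15037
APPEND 25: p_4 = 25·286145 + 31722 = 7185347, q_4 = 25·15037 + 1667 = 377592 → 7185347/377592
APPEND 32: p_5 = 32·7185347 + 286145 = 230217249, q_5 = 32·377592 + 15037 = 12097981 → 230217249/12097981
APPEND 10: p_6 = 10·230217249 + 7185347 = 2309357837, q_6 = 10·12097981 + 377592 = 121357402 → 2309357837/121357402
APPEND 26: p_7 = 26·2309357837 + 230217249 = 60273521011, q_7 = 26·121357402 + 12097981 = 3167390433 → 60273521011/3167390433
APPEND 44: p_8 = 44·60273521011 + 2309357837 = 2654344282321, q_8 = 44·3167390433 + 121357402 = 139486536454 → 2654344282321/139486536454

647/34
7185347/377592
2309357837/121357402
60273521011/3167390433
2654344282321/139486536454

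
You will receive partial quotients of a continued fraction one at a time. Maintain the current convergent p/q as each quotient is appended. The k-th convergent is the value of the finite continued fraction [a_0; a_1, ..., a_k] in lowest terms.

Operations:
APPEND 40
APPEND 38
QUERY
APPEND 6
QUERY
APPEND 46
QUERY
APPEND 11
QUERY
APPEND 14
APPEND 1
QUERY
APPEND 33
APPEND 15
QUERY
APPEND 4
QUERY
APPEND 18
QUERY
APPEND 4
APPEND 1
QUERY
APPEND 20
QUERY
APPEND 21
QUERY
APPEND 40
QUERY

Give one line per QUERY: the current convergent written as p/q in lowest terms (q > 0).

1521/38
9166/229
423157/10572
4663893/116521
70381552/1758387
35895014677/896787942
145968367583/3646820405
2663325631171/66539555232
13462596523438/336344596565
280051201361027/6996696972633
5894537825105005/147266981021858
236061564205561227/5897675937846953

APPEND 40: p_0 = 40·1 + 0 = 40, q_0 = 40·0 + 1 = 1 → 40/1
APPEND 38: p_1 = 38·40 + 1 = 1521, q_1 = 38·1 + 0 = 38 → 1521/38
APPEND 6: p_2 = 6·1521 + 40 = 9166, q_2 = 6·38 + 1 = 229 → 9166/229
APPEND 46: p_3 = 46·9166 + 1521 = 423157, q_3 = 46·229 + 38 = 10572 → 423157/10572
APPEND 11: p_4 = 11·423157 + 9166 = 4663893, q_4 = 11·10572 + 229 = 116521 → 4663893/116521
APPEND 14: p_5 = 14·4663893 + 423157 = 65717659, q_5 = 14·116521 + 10572 = 1641866 → 65717659/1641866
APPEND 1: p_6 = 1·65717659 + 4663893 = 70381552, q_6 = 1·1641866 + 116521 = 1758387 → 70381552/1758387
APPEND 33: p_7 = 33·70381552 + 65717659 = 2388308875, q_7 = 33·1758387 + 1641866 = 59668637 → 2388308875/59668637
APPEND 15: p_8 = 15·2388308875 + 70381552 = 35895014677, q_8 = 15·59668637 + 1758387 = 896787942 → 35895014677/896787942
APPEND 4: p_9 = 4·35895014677 + 2388308875 = 145968367583, q_9 = 4·896787942 + 59668637 = 3646820405 → 145968367583/3646820405
APPEND 18: p_10 = 18·145968367583 + 35895014677 = 2663325631171, q_10 = 18·3646820405 + 896787942 = 66539555232 → 2663325631171/66539555232
APPEND 4: p_11 = 4·2663325631171 + 145968367583 = 10799270892267, q_11 = 4·66539555232 + 3646820405 = 269805041333 → 10799270892267/269805041333
APPEND 1: p_12 = 1·10799270892267 + 2663325631171 = 13462596523438, q_12 = 1·269805041333 + 66539555232 = 336344596565 → 13462596523438/336344596565
APPEND 20: p_13 = 20·13462596523438 + 10799270892267 = 280051201361027, q_13 = 20·336344596565 + 269805041333 = 6996696972633 → 280051201361027/6996696972633
APPEND 21: p_14 = 21·280051201361027 + 13462596523438 = 5894537825105005, q_14 = 21·6996696972633 + 336344596565 = 147266981021858 → 5894537825105005/147266981021858
APPEND 40: p_15 = 40·5894537825105005 + 280051201361027 = 236061564205561227, q_15 = 40·147266981021858 + 6996696972633 = 5897675937846953 → 236061564205561227/5897675937846953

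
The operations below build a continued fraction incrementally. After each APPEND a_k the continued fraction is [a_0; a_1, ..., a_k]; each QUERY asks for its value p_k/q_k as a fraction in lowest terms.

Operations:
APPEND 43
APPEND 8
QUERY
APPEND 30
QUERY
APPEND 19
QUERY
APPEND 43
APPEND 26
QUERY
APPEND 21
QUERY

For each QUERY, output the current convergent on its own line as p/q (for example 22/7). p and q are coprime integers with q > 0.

APPEND 43: p_0 = 43·1 + 0 = 43, q_0 = 43·0 + 1 = 1 → 43/1
APPEND 8: p_1 = 8·43 + 1 = 345, q_1 = 8·1 + 0 = 8 → 345/8
APPEND 30: p_2 = 30·345 + 43 = 10393, q_2 = 30·8 + 1 = 241 → 10393/241
APPEND 19: p_3 = 19·10393 + 345 = 197812, q_3 = 19·241 + 8 = 4587 → 197812/4587
APPEND 43: p_4 = 43·197812 + 10393 = 8516309, q_4 = 43·4587 + 241 = 197482 → 8516309/197482
APPEND 26: p_5 = 26·8516309 + 197812 = 221621846, q_5 = 26·197482 + 4587 = 5139119 → 221621846/5139119
APPEND 21: p_6 = 21·221621846 + 8516309 = 4662575075, q_6 = 21·5139119 + 197482 = 108118981 → 4662575075/108118981

345/8
10393/241
197812/4587
221621846/5139119
4662575075/108118981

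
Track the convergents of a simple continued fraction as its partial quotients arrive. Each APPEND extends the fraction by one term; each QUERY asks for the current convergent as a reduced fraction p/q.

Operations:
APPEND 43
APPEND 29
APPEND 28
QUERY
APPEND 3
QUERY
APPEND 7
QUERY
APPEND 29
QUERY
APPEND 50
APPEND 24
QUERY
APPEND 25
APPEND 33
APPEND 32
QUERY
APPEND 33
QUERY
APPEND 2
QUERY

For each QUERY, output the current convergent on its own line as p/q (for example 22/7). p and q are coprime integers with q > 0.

34987/813
106209/2468
778450/18089
22681259/527049
27258874859/633419985
722387579504363/16786266202868
23861343404043713/554470859830041
48445074387591789/1125727985862950

APPEND 43: p_0 = 43·1 + 0 = 43, q_0 = 43·0 + 1 = 1 → 43/1
APPEND 29: p_1 = 29·43 + 1 = 1248, q_1 = 29·1 + 0 = 29 → 1248/29
APPEND 28: p_2 = 28·1248 + 43 = 34987, q_2 = 28·29 + 1 = 813 → 34987/813
APPEND 3: p_3 = 3·34987 + 1248 = 106209, q_3 = 3·813 + 29 = 2468 → 106209/2468
APPEND 7: p_4 = 7·106209 + 34987 = 778450, q_4 = 7·2468 + 813 = 18089 → 778450/18089
APPEND 29: p_5 = 29·778450 + 106209 = 22681259, q_5 = 29·18089 + 2468 = 527049 → 22681259/527049
APPEND 50: p_6 = 50·22681259 + 778450 = 1134841400, q_6 = 50·527049 + 18089 = 26370539 → 1134841400/26370539
APPEND 24: p_7 = 24·1134841400 + 22681259 = 27258874859, q_7 = 24·26370539 + 527049 = 633419985 → 27258874859/633419985
APPEND 25: p_8 = 25·27258874859 + 1134841400 = 682606712875, q_8 = 25·633419985 + 26370539 = 15861870164 → 682606712875/15861870164
APPEND 33: p_9 = 33·682606712875 + 27258874859 = 22553280399734, q_9 = 33·15861870164 + 633419985 = 524075135397 → 22553280399734/524075135397
APPEND 32: p_10 = 32·22553280399734 + 682606712875 = 722387579504363, q_10 = 32·524075135397 + 15861870164 = 16786266202868 → 722387579504363/16786266202868
APPEND 33: p_11 = 33·722387579504363 + 22553280399734 = 23861343404043713, q_11 = 33·16786266202868 + 524075135397 = 554470859830041 → 23861343404043713/554470859830041
APPEND 2: p_12 = 2·23861343404043713 + 722387579504363 = 48445074387591789, q_12 = 2·554470859830041 + 16786266202868 = 1125727985862950 → 48445074387591789/1125727985862950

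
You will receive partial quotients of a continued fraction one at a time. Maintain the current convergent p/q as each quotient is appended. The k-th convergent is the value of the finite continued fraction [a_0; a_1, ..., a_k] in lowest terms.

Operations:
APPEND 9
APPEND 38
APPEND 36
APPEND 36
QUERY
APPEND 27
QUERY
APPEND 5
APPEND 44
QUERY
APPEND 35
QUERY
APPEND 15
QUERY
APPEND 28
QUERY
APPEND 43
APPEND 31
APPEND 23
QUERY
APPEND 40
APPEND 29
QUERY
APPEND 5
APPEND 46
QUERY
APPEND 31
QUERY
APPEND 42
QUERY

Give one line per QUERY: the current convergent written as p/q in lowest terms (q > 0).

APPEND 9: p_0 = 9·1 + 0 = 9, q_0 = 9·0 + 1 = 1 → 9/1
APPEND 38: p_1 = 38·9 + 1 = 343, q_1 = 38·1 + 0 = 38 → 343/38
APPEND 36: p_2 = 36·343 + 9 = 12357, q_2 = 36·38 + 1 = 1369 → 12357/1369
APPEND 36: p_3 = 36·12357 + 343 = 445195, q_3 = 36·1369 + 38 = 49322 → 445195/49322
APPEND 27: p_4 = 27·445195 + 12357 = 12032622, q_4 = 27·49322 + 1369 = 1333063 → 12032622/1333063
APPEND 5: p_5 = 5·12032622 + 445195 = 60608305, q_5 = 5·1333063 + 49322 = 6714637 → 60608305/6714637
APPEND 44: p_6 = 44·60608305 + 12032622 = 2678798042, q_6 = 44·6714637 + 1333063 = 296777091 → 2678798042/296777091
APPEND 35: p_7 = 35·2678798042 + 60608305 = 93818539775, q_7 = 35·296777091 + 6714637 = 10393912822 → 93818539775/10393912822
APPEND 15: p_8 = 15·93818539775 + 2678798042 = 1409956894667, q_8 = 15·10393912822 + 296777091 = 156205469421 → 1409956894667/156205469421
APPEND 28: p_9 = 28·1409956894667 + 93818539775 = 39572611590451, q_9 = 28·156205469421 + 10393912822 = 4384147056610 → 39572611590451/4384147056610
APPEND 43: p_10 = 43·39572611590451 + 1409956894667 = 1703032255284060, q_10 = 43·4384147056610 + 156205469421 = 188674528903651 → 1703032255284060/188674528903651
APPEND 31: p_11 = 31·1703032255284060 + 39572611590451 = 52833572525396311, q_11 = 31·188674528903651 + 4384147056610 = 5853294543069791 → 52833572525396311/5853294543069791
APPEND 23: p_12 = 23·52833572525396311 + 1703032255284060 = 1216875200339399213, q_12 = 23·5853294543069791 + 188674528903651 = 134814449019508844 → 1216875200339399213/134814449019508844
APPEND 40: p_13 = 40·1216875200339399213 + 52833572525396311 = 48727841586101364831, q_13 = 40·134814449019508844 + 5853294543069791 = 5398431255323423551 → 48727841586101364831/5398431255323423551
APPEND 29: p_14 = 29·48727841586101364831 + 1216875200339399213 = 1414324281197278979312, q_14 = 29·5398431255323423551 + 134814449019508844 = 156689320853398791823 → 1414324281197278979312/156689320853398791823
APPEND 5: p_15 = 5·1414324281197278979312 + 48727841586101364831 = 7120349247572496261391, q_15 = 5·156689320853398791823 + 5398431255323423551 = 788845035522317382666 → 7120349247572496261391/788845035522317382666
APPEND 46: p_16 = 46·7120349247572496261391 + 1414324281197278979312 = 328950389669532107003298, q_16 = 46·788845035522317382666 + 156689320853398791823 = 36443560954879998394459 → 328950389669532107003298/36443560954879998394459
APPEND 31: p_17 = 31·328950389669532107003298 + 7120349247572496261391 = 10204582429003067813363629, q_17 = 31·36443560954879998394459 + 788845035522317382666 = 1130539234636802267610895 → 10204582429003067813363629/1130539234636802267610895
APPEND 42: p_18 = 42·10204582429003067813363629 + 328950389669532107003298 = 428921412407798380268275716, q_18 = 42·1130539234636802267610895 + 36443560954879998394459 = 47519091415700575238052049 → 428921412407798380268275716/47519091415700575238052049

445195/49322
12032622/1333063
2678798042/296777091
93818539775/10393912822
1409956894667/156205469421
39572611590451/4384147056610
1216875200339399213/134814449019508844
1414324281197278979312/156689320853398791823
328950389669532107003298/36443560954879998394459
10204582429003067813363629/1130539234636802267610895
428921412407798380268275716/47519091415700575238052049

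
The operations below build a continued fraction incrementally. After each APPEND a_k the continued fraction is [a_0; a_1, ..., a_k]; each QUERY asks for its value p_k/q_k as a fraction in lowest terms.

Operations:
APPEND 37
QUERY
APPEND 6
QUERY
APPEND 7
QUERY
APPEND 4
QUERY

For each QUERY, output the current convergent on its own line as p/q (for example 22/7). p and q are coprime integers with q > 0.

APPEND 37: p_0 = 37·1 + 0 = 37, q_0 = 37·0 + 1 = 1 → 37/1
APPEND 6: p_1 = 6·37 + 1 = 223, q_1 = 6·1 + 0 = 6 → 223/6
APPEND 7: p_2 = 7·223 + 37 = 1598, q_2 = 7·6 + 1 = 43 → 1598/43
APPEND 4: p_3 = 4·1598 + 223 = 6615, q_3 = 4·43 + 6 = 178 → 6615/178

37/1
223/6
1598/43
6615/178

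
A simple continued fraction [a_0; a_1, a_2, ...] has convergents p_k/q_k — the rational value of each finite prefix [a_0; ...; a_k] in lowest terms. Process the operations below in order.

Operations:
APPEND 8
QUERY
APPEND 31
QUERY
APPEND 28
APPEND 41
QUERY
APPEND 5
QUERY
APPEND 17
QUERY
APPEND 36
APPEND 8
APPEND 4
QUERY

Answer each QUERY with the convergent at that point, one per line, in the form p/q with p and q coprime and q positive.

8/1
249/31
286429/35660
1439125/179169
24751554/3081533
29551343493/3679099913

APPEND 8: p_0 = 8·1 + 0 = 8, q_0 = 8·0 + 1 = 1 → 8/1
APPEND 31: p_1 = 31·8 + 1 = 249, q_1 = 31·1 + 0 = 31 → 249/31
APPEND 28: p_2 = 28·249 + 8 = 6980, q_2 = 28·31 + 1 = 869 → 6980/869
APPEND 41: p_3 = 41·6980 + 249 = 286429, q_3 = 41·869 + 31 = 35660 → 286429/35660
APPEND 5: p_4 = 5·286429 + 6980 = 1439125, q_4 = 5·35660 + 869 = 179169 → 1439125/179169
APPEND 17: p_5 = 17·1439125 + 286429 = 24751554, q_5 = 17·179169 + 35660 = 3081533 → 24751554/3081533
APPEND 36: p_6 = 36·24751554 + 1439125 = 892495069, q_6 = 36·3081533 + 179169 = 111114357 → 892495069/111114357
APPEND 8: p_7 = 8·892495069 + 24751554 = 7164712106, q_7 = 8·111114357 + 3081533 = 891996389 → 7164712106/891996389
APPEND 4: p_8 = 4·7164712106 + 892495069 = 29551343493, q_8 = 4·891996389 + 111114357 = 3679099913 → 29551343493/3679099913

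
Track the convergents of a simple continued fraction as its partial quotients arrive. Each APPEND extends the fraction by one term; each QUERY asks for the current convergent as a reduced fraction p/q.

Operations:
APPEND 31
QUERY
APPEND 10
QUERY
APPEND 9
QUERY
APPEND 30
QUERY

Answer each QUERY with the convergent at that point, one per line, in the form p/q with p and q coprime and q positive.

APPEND 31: p_0 = 31·1 + 0 = 31, q_0 = 31·0 + 1 = 1 → 31/1
APPEND 10: p_1 = 10·31 + 1 = 311, q_1 = 10·1 + 0 = 10 → 311/10
APPEND 9: p_2 = 9·311 + 31 = 2830, q_2 = 9·10 + 1 = 91 → 2830/91
APPEND 30: p_3 = 30·2830 + 311 = 85211, q_3 = 30·91 + 10 = 2740 → 85211/2740

31/1
311/10
2830/91
85211/2740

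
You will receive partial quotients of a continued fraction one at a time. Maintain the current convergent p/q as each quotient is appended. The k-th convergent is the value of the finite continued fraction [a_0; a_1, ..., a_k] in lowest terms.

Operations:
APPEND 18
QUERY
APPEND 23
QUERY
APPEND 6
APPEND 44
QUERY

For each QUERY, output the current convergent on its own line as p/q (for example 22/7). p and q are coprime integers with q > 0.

APPEND 18: p_0 = 18·1 + 0 = 18, q_0 = 18·0 + 1 = 1 → 18/1
APPEND 23: p_1 = 23·18 + 1 = 415, q_1 = 23·1 + 0 = 23 → 415/23
APPEND 6: p_2 = 6·415 + 18 = 2508, q_2 = 6·23 + 1 = 139 → 2508/139
APPEND 44: p_3 = 44·2508 + 415 = 110767, q_3 = 44·139 + 23 = 6139 → 110767/6139

18/1
415/23
110767/6139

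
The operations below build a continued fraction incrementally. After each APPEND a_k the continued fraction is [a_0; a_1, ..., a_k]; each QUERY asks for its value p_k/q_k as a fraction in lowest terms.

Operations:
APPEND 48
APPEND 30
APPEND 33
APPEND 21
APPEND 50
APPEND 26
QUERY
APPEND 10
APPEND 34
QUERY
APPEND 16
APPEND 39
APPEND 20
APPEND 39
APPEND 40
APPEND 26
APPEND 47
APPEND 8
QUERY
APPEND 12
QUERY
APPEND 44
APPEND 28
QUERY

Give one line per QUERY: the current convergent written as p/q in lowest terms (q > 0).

1303619288/27139907
446237601042/9290171681
85875599106297259671222/1787834680545314813089
1041213189019553279308955/21676903201177625765018
1286220378836085516658735731/26777681018107281383033686

APPEND 48: p_0 = 48·1 + 0 = 48, q_0 = 48·0 + 1 = 1 → 48/1
APPEND 30: p_1 = 30·48 + 1 = 1441, q_1 = 30·1 + 0 = 30 → 1441/30
APPEND 33: p_2 = 33·1441 + 48 = 47601, q_2 = 33·30 + 1 = 991 → 47601/991
APPEND 21: p_3 = 21·47601 + 1441 = 1001062, q_3 = 21·991 + 30 = 20841 → 1001062/20841
APPEND 50: p_4 = 50·1001062 + 47601 = 50100701, q_4 = 50·20841 + 991 = 1043041 → 50100701/1043041
APPEND 26: p_5 = 26·50100701 + 1001062 = 1303619288, q_5 = 26·1043041 + 20841 = 27139907 → 1303619288/27139907
APPEND 10: p_6 = 10·1303619288 + 50100701 = 13086293581, q_6 = 10·27139907 + 1043041 = 272442111 → 13086293581/272442111
APPEND 34: p_7 = 34·13086293581 + 1303619288 = 446237601042, q_7 = 34·272442111 + 27139907 = 9290171681 → 446237601042/9290171681
APPEND 16: p_8 = 16·446237601042 + 13086293581 = 7152887910253, q_8 = 16·9290171681 + 272442111 = 148915189007 → 7152887910253/148915189007
APPEND 39: p_9 = 39·7152887910253 + 446237601042 = 279408866100909, q_9 = 39·148915189007 + 9290171681 = 5816982542954 → 279408866100909/5816982542954
APPEND 20: p_10 = 20·279408866100909 + 7152887910253 = 5595330209928433, q_10 = 20·5816982542954 + 148915189007 = 116488566048087 → 5595330209928433/116488566048087
APPEND 39: p_11 = 39·5595330209928433 + 279408866100909 = 218497287053309796, q_11 = 39·116488566048087 + 5816982542954 = 4548871058418347 → 218497287053309796/4548871058418347
APPEND 40: p_12 = 40·218497287053309796 + 5595330209928433 = 8745486812342320273, q_12 = 40·4548871058418347 + 116488566048087 = 182071330902781967 → 8745486812342320273/182071330902781967
APPEND 26: p_13 = 26·8745486812342320273 + 218497287053309796 = 227601154407953636894, q_13 = 26·182071330902781967 + 4548871058418347 = 4738403474530749489 → 227601154407953636894/4738403474530749489
APPEND 47: p_14 = 47·227601154407953636894 + 8745486812342320273 = 10705999743986163254291, q_14 = 47·4738403474530749489 + 182071330902781967 = 222887034633848007950 → 10705999743986163254291/222887034633848007950
APPEND 8: p_15 = 8·10705999743986163254291 + 227601154407953636894 = 85875599106297259671222, q_15 = 8·222887034633848007950 + 4738403474530749489 = 1787834680545314813089 → 85875599106297259671222/1787834680545314813089
APPEND 12: p_16 = 12·85875599106297259671222 + 10705999743986163254291 = 1041213189019553279308955, q_16 = 12·1787834680545314813089 + 222887034633848007950 = 21676903201177625765018 → 1041213189019553279308955/21676903201177625765018
APPEND 44: p_17 = 44·1041213189019553279308955 + 85875599106297259671222 = 45899255915966641549265242, q_17 = 44·21676903201177625765018 + 1787834680545314813089 = 955571575532360848473881 → 45899255915966641549265242/955571575532360848473881
APPEND 28: p_18 = 28·45899255915966641549265242 + 1041213189019553279308955 = 1286220378836085516658735731, q_18 = 28·955571575532360848473881 + 21676903201177625765018 = 26777681018107281383033686 → 1286220378836085516658735731/26777681018107281383033686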